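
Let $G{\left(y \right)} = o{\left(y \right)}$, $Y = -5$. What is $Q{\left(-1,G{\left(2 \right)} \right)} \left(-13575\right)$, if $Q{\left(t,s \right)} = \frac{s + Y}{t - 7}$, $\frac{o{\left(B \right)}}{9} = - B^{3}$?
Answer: $- \frac{1045275}{8} \approx -1.3066 \cdot 10^{5}$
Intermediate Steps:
$o{\left(B \right)} = - 9 B^{3}$ ($o{\left(B \right)} = 9 \left(- B^{3}\right) = - 9 B^{3}$)
$G{\left(y \right)} = - 9 y^{3}$
$Q{\left(t,s \right)} = \frac{-5 + s}{-7 + t}$ ($Q{\left(t,s \right)} = \frac{s - 5}{t - 7} = \frac{-5 + s}{-7 + t}$)
$Q{\left(-1,G{\left(2 \right)} \right)} \left(-13575\right) = \frac{-5 - 9 \cdot 2^{3}}{-7 - 1} \left(-13575\right) = \frac{-5 - 72}{-8} \left(-13575\right) = - \frac{-5 - 72}{8} \left(-13575\right) = \left(- \frac{1}{8}\right) \left(-77\right) \left(-13575\right) = \frac{77}{8} \left(-13575\right) = - \frac{1045275}{8}$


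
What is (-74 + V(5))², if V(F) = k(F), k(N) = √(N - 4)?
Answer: 5329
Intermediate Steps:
k(N) = √(-4 + N)
V(F) = √(-4 + F)
(-74 + V(5))² = (-74 + √(-4 + 5))² = (-74 + √1)² = (-74 + 1)² = (-73)² = 5329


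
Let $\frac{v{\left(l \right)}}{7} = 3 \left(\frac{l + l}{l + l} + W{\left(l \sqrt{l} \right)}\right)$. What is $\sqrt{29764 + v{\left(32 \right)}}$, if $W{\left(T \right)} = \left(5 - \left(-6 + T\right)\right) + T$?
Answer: $8 \sqrt{469} \approx 173.25$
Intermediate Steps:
$W{\left(T \right)} = 11$ ($W{\left(T \right)} = \left(11 - T\right) + T = 11$)
$v{\left(l \right)} = 252$ ($v{\left(l \right)} = 7 \cdot 3 \left(\frac{l + l}{l + l} + 11\right) = 7 \cdot 3 \left(\frac{2 l}{2 l} + 11\right) = 7 \cdot 3 \left(2 l \frac{1}{2 l} + 11\right) = 7 \cdot 3 \left(1 + 11\right) = 7 \cdot 3 \cdot 12 = 7 \cdot 36 = 252$)
$\sqrt{29764 + v{\left(32 \right)}} = \sqrt{29764 + 252} = \sqrt{30016} = 8 \sqrt{469}$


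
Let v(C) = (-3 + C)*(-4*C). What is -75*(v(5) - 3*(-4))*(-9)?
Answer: -18900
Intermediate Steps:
v(C) = -4*C*(-3 + C)
-75*(v(5) - 3*(-4))*(-9) = -75*(4*5*(3 - 1*5) - 3*(-4))*(-9) = -75*(4*5*(3 - 5) + 12)*(-9) = -75*(4*5*(-2) + 12)*(-9) = -75*(-40 + 12)*(-9) = -75*(-28)*(-9) = 2100*(-9) = -18900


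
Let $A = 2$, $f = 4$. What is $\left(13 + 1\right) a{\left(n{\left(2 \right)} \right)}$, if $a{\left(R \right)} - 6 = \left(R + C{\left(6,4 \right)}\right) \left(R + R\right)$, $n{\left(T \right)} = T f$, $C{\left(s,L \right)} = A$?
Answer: $2324$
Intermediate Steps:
$C{\left(s,L \right)} = 2$
$n{\left(T \right)} = 4 T$ ($n{\left(T \right)} = T 4 = 4 T$)
$a{\left(R \right)} = 6 + 2 R \left(2 + R\right)$ ($a{\left(R \right)} = 6 + \left(R + 2\right) \left(R + R\right) = 6 + \left(2 + R\right) 2 R = 6 + 2 R \left(2 + R\right)$)
$\left(13 + 1\right) a{\left(n{\left(2 \right)} \right)} = \left(13 + 1\right) \left(6 + 2 \left(4 \cdot 2\right)^{2} + 4 \cdot 4 \cdot 2\right) = 14 \left(6 + 2 \cdot 8^{2} + 4 \cdot 8\right) = 14 \left(6 + 2 \cdot 64 + 32\right) = 14 \left(6 + 128 + 32\right) = 14 \cdot 166 = 2324$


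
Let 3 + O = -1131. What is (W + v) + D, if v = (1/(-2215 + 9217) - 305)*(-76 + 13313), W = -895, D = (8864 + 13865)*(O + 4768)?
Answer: 550070173249/7002 ≈ 7.8559e+7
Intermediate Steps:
O = -1134 (O = -3 - 1131 = -1134)
D = 82597186 (D = (8864 + 13865)*(-1134 + 4768) = 22729*3634 = 82597186)
v = -28269056333/7002 (v = (1/7002 - 305)*13237 = -2135609/7002*13237 = -28269056333/7002 ≈ -4.0373e+6)
(W + v) + D = (-895 - 28269056333/7002) + 82597186 = -28275323123/7002 + 82597186 = 550070173249/7002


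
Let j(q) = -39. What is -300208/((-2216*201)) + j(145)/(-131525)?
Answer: 4937778553/7322917425 ≈ 0.67429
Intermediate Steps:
-300208/((-2216*201)) + j(145)/(-131525) = -300208/((-2216*201)) - 39/(-131525) = -300208/(-445416) - 39*(-1/131525) = -300208*(-1/445416) + 39/131525 = 37526/55677 + 39/131525 = 4937778553/7322917425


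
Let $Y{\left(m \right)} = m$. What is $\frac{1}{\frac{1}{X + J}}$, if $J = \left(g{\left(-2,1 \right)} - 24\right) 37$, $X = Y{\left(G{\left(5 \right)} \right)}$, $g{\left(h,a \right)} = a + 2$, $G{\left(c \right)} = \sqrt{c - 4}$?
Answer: $-776$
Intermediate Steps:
$G{\left(c \right)} = \sqrt{-4 + c}$
$g{\left(h,a \right)} = 2 + a$
$X = 1$ ($X = \sqrt{-4 + 5} = \sqrt{1} = 1$)
$J = -777$ ($J = \left(\left(2 + 1\right) - 24\right) 37 = \left(3 - 24\right) 37 = \left(-21\right) 37 = -777$)
$\frac{1}{\frac{1}{X + J}} = \frac{1}{\frac{1}{1 - 777}} = \frac{1}{\frac{1}{-776}} = \frac{1}{- \frac{1}{776}} = -776$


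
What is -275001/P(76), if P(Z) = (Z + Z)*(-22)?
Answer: 275001/3344 ≈ 82.237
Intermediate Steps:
P(Z) = -44*Z (P(Z) = (2*Z)*(-22) = -44*Z)
-275001/P(76) = -275001/((-44*76)) = -275001/(-3344) = -275001*(-1/3344) = 275001/3344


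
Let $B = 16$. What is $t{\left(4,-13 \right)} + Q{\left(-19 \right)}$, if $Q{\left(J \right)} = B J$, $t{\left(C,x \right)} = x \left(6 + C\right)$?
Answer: $-434$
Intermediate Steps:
$Q{\left(J \right)} = 16 J$
$t{\left(4,-13 \right)} + Q{\left(-19 \right)} = - 13 \left(6 + 4\right) + 16 \left(-19\right) = \left(-13\right) 10 - 304 = -130 - 304 = -434$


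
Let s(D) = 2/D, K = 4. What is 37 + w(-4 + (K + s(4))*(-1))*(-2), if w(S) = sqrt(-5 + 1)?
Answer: 37 - 4*I ≈ 37.0 - 4.0*I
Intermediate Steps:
w(S) = 2*I (w(S) = sqrt(-4) = 2*I)
37 + w(-4 + (K + s(4))*(-1))*(-2) = 37 + (2*I)*(-2) = 37 - 4*I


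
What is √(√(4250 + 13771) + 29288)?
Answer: √(29288 + √18021) ≈ 171.53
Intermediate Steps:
√(√(4250 + 13771) + 29288) = √(√18021 + 29288) = √(29288 + √18021)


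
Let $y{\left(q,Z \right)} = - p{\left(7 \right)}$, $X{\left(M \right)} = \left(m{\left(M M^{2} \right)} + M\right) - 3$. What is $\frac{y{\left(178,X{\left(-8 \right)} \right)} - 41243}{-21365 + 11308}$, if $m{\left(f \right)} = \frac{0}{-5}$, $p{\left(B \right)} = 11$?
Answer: $\frac{41254}{10057} \approx 4.102$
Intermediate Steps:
$m{\left(f \right)} = 0$ ($m{\left(f \right)} = 0 \left(- \frac{1}{5}\right) = 0$)
$X{\left(M \right)} = -3 + M$ ($X{\left(M \right)} = \left(0 + M\right) - 3 = M - 3 = -3 + M$)
$y{\left(q,Z \right)} = -11$ ($y{\left(q,Z \right)} = \left(-1\right) 11 = -11$)
$\frac{y{\left(178,X{\left(-8 \right)} \right)} - 41243}{-21365 + 11308} = \frac{-11 - 41243}{-21365 + 11308} = - \frac{41254}{-10057} = \left(-41254\right) \left(- \frac{1}{10057}\right) = \frac{41254}{10057}$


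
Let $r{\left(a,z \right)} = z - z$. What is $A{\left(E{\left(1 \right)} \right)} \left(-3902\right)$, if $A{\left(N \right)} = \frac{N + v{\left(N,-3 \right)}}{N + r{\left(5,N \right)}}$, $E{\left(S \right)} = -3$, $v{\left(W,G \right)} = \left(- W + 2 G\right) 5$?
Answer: $-23412$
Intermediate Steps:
$v{\left(W,G \right)} = - 5 W + 10 G$
$r{\left(a,z \right)} = 0$
$A{\left(N \right)} = \frac{-30 - 4 N}{N}$ ($A{\left(N \right)} = \frac{N - \left(30 + 5 N\right)}{N + 0} = \frac{N - \left(30 + 5 N\right)}{N} = \frac{-30 - 4 N}{N}$)
$A{\left(E{\left(1 \right)} \right)} \left(-3902\right) = \left(-4 - \frac{30}{-3}\right) \left(-3902\right) = \left(-4 - -10\right) \left(-3902\right) = \left(-4 + 10\right) \left(-3902\right) = 6 \left(-3902\right) = -23412$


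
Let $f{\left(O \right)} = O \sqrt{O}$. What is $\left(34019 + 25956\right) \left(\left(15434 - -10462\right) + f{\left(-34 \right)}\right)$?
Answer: $1553112600 - 2039150 i \sqrt{34} \approx 1.5531 \cdot 10^{9} - 1.189 \cdot 10^{7} i$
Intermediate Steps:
$f{\left(O \right)} = O^{\frac{3}{2}}$
$\left(34019 + 25956\right) \left(\left(15434 - -10462\right) + f{\left(-34 \right)}\right) = \left(34019 + 25956\right) \left(\left(15434 - -10462\right) + \left(-34\right)^{\frac{3}{2}}\right) = 59975 \left(\left(15434 + 10462\right) - 34 i \sqrt{34}\right) = 59975 \left(25896 - 34 i \sqrt{34}\right) = 1553112600 - 2039150 i \sqrt{34}$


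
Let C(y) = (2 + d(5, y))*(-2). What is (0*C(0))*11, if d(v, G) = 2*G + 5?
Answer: 0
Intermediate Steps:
d(v, G) = 5 + 2*G
C(y) = -14 - 4*y (C(y) = (2 + (5 + 2*y))*(-2) = (7 + 2*y)*(-2) = -14 - 4*y)
(0*C(0))*11 = (0*(-14 - 4*0))*11 = (0*(-14 + 0))*11 = (0*(-14))*11 = 0*11 = 0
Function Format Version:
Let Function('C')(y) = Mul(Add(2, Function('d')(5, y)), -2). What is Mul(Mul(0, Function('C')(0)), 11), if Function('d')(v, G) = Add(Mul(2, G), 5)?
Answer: 0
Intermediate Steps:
Function('d')(v, G) = Add(5, Mul(2, G))
Function('C')(y) = Add(-14, Mul(-4, y)) (Function('C')(y) = Mul(Add(2, Add(5, Mul(2, y))), -2) = Mul(Add(7, Mul(2, y)), -2) = Add(-14, Mul(-4, y)))
Mul(Mul(0, Function('C')(0)), 11) = Mul(Mul(0, Add(-14, Mul(-4, 0))), 11) = Mul(Mul(0, Add(-14, 0)), 11) = Mul(Mul(0, -14), 11) = Mul(0, 11) = 0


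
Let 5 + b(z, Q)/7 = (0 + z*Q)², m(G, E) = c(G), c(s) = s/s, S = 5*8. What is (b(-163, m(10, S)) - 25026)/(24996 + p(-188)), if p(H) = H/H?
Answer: 160922/24997 ≈ 6.4377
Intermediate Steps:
S = 40
c(s) = 1
m(G, E) = 1
p(H) = 1
b(z, Q) = -35 + 7*Q²*z² (b(z, Q) = -35 + 7*(0 + z*Q)² = -35 + 7*(0 + Q*z)² = -35 + 7*(Q*z)² = -35 + 7*(Q²*z²) = -35 + 7*Q²*z²)
(b(-163, m(10, S)) - 25026)/(24996 + p(-188)) = ((-35 + 7*1²*(-163)²) - 25026)/(24996 + 1) = ((-35 + 7*1*26569) - 25026)/24997 = ((-35 + 185983) - 25026)*(1/24997) = (185948 - 25026)*(1/24997) = 160922*(1/24997) = 160922/24997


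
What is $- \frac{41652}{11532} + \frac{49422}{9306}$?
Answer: $\frac{2532236}{1490511} \approx 1.6989$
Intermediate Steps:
$- \frac{41652}{11532} + \frac{49422}{9306} = \left(-41652\right) \frac{1}{11532} + 49422 \cdot \frac{1}{9306} = - \frac{3471}{961} + \frac{8237}{1551} = \frac{2532236}{1490511}$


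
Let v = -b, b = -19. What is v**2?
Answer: 361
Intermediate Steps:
v = 19 (v = -1*(-19) = 19)
v**2 = 19**2 = 361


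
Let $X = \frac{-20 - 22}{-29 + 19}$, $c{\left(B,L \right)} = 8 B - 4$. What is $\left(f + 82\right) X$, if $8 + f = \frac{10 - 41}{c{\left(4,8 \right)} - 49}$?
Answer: $317$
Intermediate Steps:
$c{\left(B,L \right)} = -4 + 8 B$
$f = - \frac{137}{21}$ ($f = -8 + \frac{10 - 41}{\left(-4 + 8 \cdot 4\right) - 49} = -8 - \frac{31}{\left(-4 + 32\right) - 49} = -8 - \frac{31}{28 - 49} = -8 - \frac{31}{-21} = -8 - - \frac{31}{21} = -8 + \frac{31}{21} = - \frac{137}{21} \approx -6.5238$)
$X = \frac{21}{5}$ ($X = - \frac{42}{-10} = \left(-42\right) \left(- \frac{1}{10}\right) = \frac{21}{5} \approx 4.2$)
$\left(f + 82\right) X = \left(- \frac{137}{21} + 82\right) \frac{21}{5} = \frac{1585}{21} \cdot \frac{21}{5} = 317$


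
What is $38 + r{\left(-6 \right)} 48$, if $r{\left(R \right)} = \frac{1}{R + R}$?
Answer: $34$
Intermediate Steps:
$r{\left(R \right)} = \frac{1}{2 R}$
$38 + r{\left(-6 \right)} 48 = 38 + \frac{1}{2 \left(-6\right)} 48 = 38 + \frac{1}{2} \left(- \frac{1}{6}\right) 48 = 38 - 4 = 34$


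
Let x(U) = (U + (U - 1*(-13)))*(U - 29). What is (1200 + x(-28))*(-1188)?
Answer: -4337388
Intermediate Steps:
x(U) = (-29 + U)*(13 + 2*U) (x(U) = (U + (U + 13))*(-29 + U) = (U + (13 + U))*(-29 + U) = (13 + 2*U)*(-29 + U) = (-29 + U)*(13 + 2*U))
(1200 + x(-28))*(-1188) = (1200 + (-377 - 45*(-28) + 2*(-28)²))*(-1188) = (1200 + (-377 + 1260 + 2*784))*(-1188) = (1200 + (-377 + 1260 + 1568))*(-1188) = (1200 + 2451)*(-1188) = 3651*(-1188) = -4337388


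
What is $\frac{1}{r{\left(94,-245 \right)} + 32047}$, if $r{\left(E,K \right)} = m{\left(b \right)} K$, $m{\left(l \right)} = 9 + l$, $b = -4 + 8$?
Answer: $\frac{1}{28862} \approx 3.4648 \cdot 10^{-5}$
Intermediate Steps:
$b = 4$
$r{\left(E,K \right)} = 13 K$ ($r{\left(E,K \right)} = \left(9 + 4\right) K = 13 K$)
$\frac{1}{r{\left(94,-245 \right)} + 32047} = \frac{1}{13 \left(-245\right) + 32047} = \frac{1}{-3185 + 32047} = \frac{1}{28862}$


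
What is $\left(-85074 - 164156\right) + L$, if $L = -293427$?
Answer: $-542657$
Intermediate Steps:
$\left(-85074 - 164156\right) + L = \left(-85074 - 164156\right) - 293427 = -249230 - 293427 = -542657$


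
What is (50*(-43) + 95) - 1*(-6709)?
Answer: 4654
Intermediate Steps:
(50*(-43) + 95) - 1*(-6709) = (-2150 + 95) + 6709 = -2055 + 6709 = 4654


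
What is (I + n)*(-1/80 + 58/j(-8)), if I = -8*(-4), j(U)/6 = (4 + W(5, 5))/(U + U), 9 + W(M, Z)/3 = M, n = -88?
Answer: -32459/30 ≈ -1082.0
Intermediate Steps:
W(M, Z) = -27 + 3*M
j(U) = -24/U (j(U) = 6*((4 + (-27 + 3*5))/(U + U)) = 6*((4 + (-27 + 15))/((2*U))) = 6*((4 - 12)*(1/(2*U))) = 6*(-4/U) = -24/U)
I = 32
(I + n)*(-1/80 + 58/j(-8)) = (32 - 88)*(-1/80 + 58/((-24/(-8)))) = -56*(-1*1/80 + 58/((-24*(-1/8)))) = -56*(-1/80 + 58/3) = -56*4637/240 = -32459/30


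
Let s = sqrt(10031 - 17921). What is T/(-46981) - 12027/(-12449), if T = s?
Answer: 57/59 - I*sqrt(7890)/46981 ≈ 0.9661 - 0.0018907*I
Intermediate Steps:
s = I*sqrt(7890) (s = sqrt(-7890) = I*sqrt(7890) ≈ 88.826*I)
T = I*sqrt(7890) ≈ 88.826*I
T/(-46981) - 12027/(-12449) = (I*sqrt(7890))/(-46981) - 12027/(-12449) = (I*sqrt(7890))*(-1/46981) - 12027*(-1/12449) = -I*sqrt(7890)/46981 + 57/59 = 57/59 - I*sqrt(7890)/46981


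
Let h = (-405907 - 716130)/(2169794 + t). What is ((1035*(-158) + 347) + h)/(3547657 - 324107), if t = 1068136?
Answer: -528376253227/10437629251500 ≈ -0.050622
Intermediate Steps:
h = -1122037/3237930 (h = (-405907 - 716130)/(2169794 + 1068136) = -1122037/3237930 ≈ -0.34653)
((1035*(-158) + 347) + h)/(3547657 - 324107) = ((1035*(-158) + 347) - 1122037/3237930)/(3547657 - 324107) = ((-163530 + 347) - 1122037/3237930)/3223550 = (-163183 - 1122037/3237930)*(1/3223550) = -528376253227/3237930*1/3223550 = -528376253227/10437629251500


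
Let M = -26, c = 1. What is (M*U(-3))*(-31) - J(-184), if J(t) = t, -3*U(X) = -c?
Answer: 1358/3 ≈ 452.67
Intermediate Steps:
U(X) = 1/3 (U(X) = -(-1)/3 = -1/3*(-1) = 1/3)
(M*U(-3))*(-31) - J(-184) = -26*1/3*(-31) - 1*(-184) = -26/3*(-31) + 184 = 806/3 + 184 = 1358/3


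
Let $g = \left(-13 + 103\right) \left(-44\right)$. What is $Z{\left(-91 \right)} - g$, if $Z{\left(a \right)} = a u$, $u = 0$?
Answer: $3960$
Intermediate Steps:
$g = -3960$ ($g = 90 \left(-44\right) = -3960$)
$Z{\left(a \right)} = 0$ ($Z{\left(a \right)} = a 0 = 0$)
$Z{\left(-91 \right)} - g = 0 - -3960 = 0 + 3960 = 3960$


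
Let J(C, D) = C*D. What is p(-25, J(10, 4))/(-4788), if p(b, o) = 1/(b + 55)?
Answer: -1/143640 ≈ -6.9618e-6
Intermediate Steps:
p(b, o) = 1/(55 + b)
p(-25, J(10, 4))/(-4788) = 1/((55 - 25)*(-4788)) = -1/4788/30 = (1/30)*(-1/4788) = -1/143640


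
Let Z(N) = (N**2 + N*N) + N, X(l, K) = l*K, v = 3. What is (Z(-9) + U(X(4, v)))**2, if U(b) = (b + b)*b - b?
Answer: 184041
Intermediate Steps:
X(l, K) = K*l
Z(N) = N + 2*N**2 (Z(N) = (N**2 + N**2) + N = 2*N**2 + N = N + 2*N**2)
U(b) = -b + 2*b**2 (U(b) = (2*b)*b - b = 2*b**2 - b = -b + 2*b**2)
(Z(-9) + U(X(4, v)))**2 = (-9*(1 + 2*(-9)) + (3*4)*(-1 + 2*(3*4)))**2 = (-9*(1 - 18) + 12*(-1 + 2*12))**2 = (-9*(-17) + 12*(-1 + 24))**2 = (153 + 12*23)**2 = (153 + 276)**2 = 429**2 = 184041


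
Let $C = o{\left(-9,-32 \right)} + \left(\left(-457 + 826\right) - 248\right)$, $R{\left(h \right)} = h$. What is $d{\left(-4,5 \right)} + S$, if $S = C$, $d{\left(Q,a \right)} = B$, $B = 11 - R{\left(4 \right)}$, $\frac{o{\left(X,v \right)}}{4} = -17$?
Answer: $60$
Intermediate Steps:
$o{\left(X,v \right)} = -68$ ($o{\left(X,v \right)} = 4 \left(-17\right) = -68$)
$B = 7$ ($B = 11 - 4 = 7$)
$d{\left(Q,a \right)} = 7$
$C = 53$ ($C = -68 + \left(\left(-457 + 826\right) - 248\right) = -68 + \left(369 - 248\right) = -68 + 121 = 53$)
$S = 53$
$d{\left(-4,5 \right)} + S = 7 + 53 = 60$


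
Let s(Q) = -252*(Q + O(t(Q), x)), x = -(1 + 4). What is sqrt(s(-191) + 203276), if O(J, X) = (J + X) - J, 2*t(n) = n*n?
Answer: 2*sqrt(63167) ≈ 502.66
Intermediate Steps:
t(n) = n**2/2 (t(n) = (n*n)/2 = n**2/2)
x = -5 (x = -1*5 = -5)
O(J, X) = X
s(Q) = 1260 - 252*Q (s(Q) = -252*(Q - 5) = -252*(-5 + Q) = 1260 - 252*Q)
sqrt(s(-191) + 203276) = sqrt((1260 - 252*(-191)) + 203276) = sqrt((1260 + 48132) + 203276) = sqrt(49392 + 203276) = sqrt(252668) = 2*sqrt(63167)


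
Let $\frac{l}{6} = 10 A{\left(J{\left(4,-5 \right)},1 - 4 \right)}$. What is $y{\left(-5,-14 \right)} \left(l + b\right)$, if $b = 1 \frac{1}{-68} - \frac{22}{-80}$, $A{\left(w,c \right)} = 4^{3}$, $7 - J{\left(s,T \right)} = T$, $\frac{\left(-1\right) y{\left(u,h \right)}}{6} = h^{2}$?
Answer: $- \frac{383872419}{85} \approx -4.5161 \cdot 10^{6}$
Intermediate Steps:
$y{\left(u,h \right)} = - 6 h^{2}$
$J{\left(s,T \right)} = 7 - T$
$A{\left(w,c \right)} = 64$
$l = 3840$ ($l = 6 \cdot 10 \cdot 64 = 6 \cdot 640 = 3840$)
$b = \frac{177}{680}$ ($b = 1 \left(- \frac{1}{68}\right) - - \frac{11}{40} = - \frac{1}{68} + \frac{11}{40} = \frac{177}{680} \approx 0.26029$)
$y{\left(-5,-14 \right)} \left(l + b\right) = - 6 \left(-14\right)^{2} \left(3840 + \frac{177}{680}\right) = \left(-6\right) 196 \cdot \frac{2611377}{680} = \left(-1176\right) \frac{2611377}{680} = - \frac{383872419}{85}$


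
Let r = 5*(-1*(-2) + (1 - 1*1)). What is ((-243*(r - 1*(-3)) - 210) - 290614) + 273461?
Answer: -20522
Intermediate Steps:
r = 10 (r = 5*(2 + (1 - 1)) = 5*(2 + 0) = 5*2 = 10)
((-243*(r - 1*(-3)) - 210) - 290614) + 273461 = ((-243*(10 - 1*(-3)) - 210) - 290614) + 273461 = ((-243*(10 + 3) - 210) - 290614) + 273461 = ((-243*13 - 210) - 290614) + 273461 = ((-3159 - 210) - 290614) + 273461 = (-3369 - 290614) + 273461 = -293983 + 273461 = -20522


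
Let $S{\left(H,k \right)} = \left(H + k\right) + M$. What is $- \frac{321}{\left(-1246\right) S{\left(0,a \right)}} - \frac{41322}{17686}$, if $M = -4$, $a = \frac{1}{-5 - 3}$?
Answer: $- \frac{145374637}{60601079} \approx -2.3989$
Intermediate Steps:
$a = - \frac{1}{8}$ ($a = \frac{1}{-8} = - \frac{1}{8} \approx -0.125$)
$S{\left(H,k \right)} = -4 + H + k$ ($S{\left(H,k \right)} = \left(H + k\right) - 4 = -4 + H + k$)
$- \frac{321}{\left(-1246\right) S{\left(0,a \right)}} - \frac{41322}{17686} = - \frac{321}{\left(-1246\right) \left(-4 + 0 - \frac{1}{8}\right)} - \frac{41322}{17686} = - \frac{321}{\left(-1246\right) \left(- \frac{33}{8}\right)} - \frac{20661}{8843} = - \frac{321}{\frac{20559}{4}} - \frac{20661}{8843} = \left(-321\right) \frac{4}{20559} - \frac{20661}{8843} = - \frac{428}{6853} - \frac{20661}{8843} = - \frac{145374637}{60601079}$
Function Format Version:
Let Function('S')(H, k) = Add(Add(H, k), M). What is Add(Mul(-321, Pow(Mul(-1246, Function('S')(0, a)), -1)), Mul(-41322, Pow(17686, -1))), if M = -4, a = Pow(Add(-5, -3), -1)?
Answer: Rational(-145374637, 60601079) ≈ -2.3989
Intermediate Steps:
a = Rational(-1, 8) (a = Pow(-8, -1) = Rational(-1, 8) ≈ -0.12500)
Function('S')(H, k) = Add(-4, H, k) (Function('S')(H, k) = Add(Add(H, k), -4) = Add(-4, H, k))
Add(Mul(-321, Pow(Mul(-1246, Function('S')(0, a)), -1)), Mul(-41322, Pow(17686, -1))) = Add(Mul(-321, Pow(Mul(-1246, Add(-4, 0, Rational(-1, 8))), -1)), Mul(-41322, Pow(17686, -1))) = Add(Mul(-321, Pow(Mul(-1246, Rational(-33, 8)), -1)), Mul(-41322, Rational(1, 17686))) = Add(Mul(-321, Pow(Rational(20559, 4), -1)), Rational(-20661, 8843)) = Add(Mul(-321, Rational(4, 20559)), Rational(-20661, 8843)) = Add(Rational(-428, 6853), Rational(-20661, 8843)) = Rational(-145374637, 60601079)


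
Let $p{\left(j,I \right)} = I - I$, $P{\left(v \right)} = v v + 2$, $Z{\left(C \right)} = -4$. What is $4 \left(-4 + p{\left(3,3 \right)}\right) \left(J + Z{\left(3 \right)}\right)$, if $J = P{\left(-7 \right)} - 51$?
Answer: $64$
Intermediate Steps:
$P{\left(v \right)} = 2 + v^{2}$ ($P{\left(v \right)} = v^{2} + 2 = 2 + v^{2}$)
$p{\left(j,I \right)} = 0$
$J = 0$ ($J = \left(2 + \left(-7\right)^{2}\right) - 51 = \left(2 + 49\right) - 51 = 51 - 51 = 0$)
$4 \left(-4 + p{\left(3,3 \right)}\right) \left(J + Z{\left(3 \right)}\right) = 4 \left(-4 + 0\right) \left(0 - 4\right) = 4 \left(-4\right) \left(-4\right) = \left(-16\right) \left(-4\right) = 64$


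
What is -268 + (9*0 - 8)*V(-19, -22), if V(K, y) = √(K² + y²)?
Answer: -268 - 104*√5 ≈ -500.55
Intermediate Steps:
-268 + (9*0 - 8)*V(-19, -22) = -268 + (9*0 - 8)*√((-19)² + (-22)²) = -268 + (0 - 8)*√(361 + 484) = -268 - 104*√5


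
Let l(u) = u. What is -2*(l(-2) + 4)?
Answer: -4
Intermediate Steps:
-2*(l(-2) + 4) = -2*(-2 + 4) = -2*2 = -4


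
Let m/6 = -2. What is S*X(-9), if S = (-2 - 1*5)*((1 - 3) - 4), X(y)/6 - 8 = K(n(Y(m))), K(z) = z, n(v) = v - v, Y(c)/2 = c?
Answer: 2016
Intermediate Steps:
m = -12 (m = 6*(-2) = -12)
Y(c) = 2*c
n(v) = 0
X(y) = 48 (X(y) = 48 + 6*0 = 48 + 0 = 48)
S = 42 (S = (-2 - 5)*(-2 - 4) = -7*(-6) = 42)
S*X(-9) = 42*48 = 2016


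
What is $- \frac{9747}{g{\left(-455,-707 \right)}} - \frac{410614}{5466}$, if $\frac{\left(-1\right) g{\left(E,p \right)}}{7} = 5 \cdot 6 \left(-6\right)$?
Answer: $- \frac{31702819}{382620} \approx -82.857$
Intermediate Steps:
$g{\left(E,p \right)} = 1260$ ($g{\left(E,p \right)} = - 7 \cdot 5 \cdot 6 \left(-6\right) = - 7 \cdot 30 \left(-6\right) = \left(-7\right) \left(-180\right) = 1260$)
$- \frac{9747}{g{\left(-455,-707 \right)}} - \frac{410614}{5466} = - \frac{9747}{1260} - \frac{410614}{5466} = \left(-9747\right) \frac{1}{1260} - \frac{205307}{2733} = - \frac{1083}{140} - \frac{205307}{2733} = - \frac{31702819}{382620}$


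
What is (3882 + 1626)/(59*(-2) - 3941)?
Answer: -612/451 ≈ -1.3570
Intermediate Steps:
(3882 + 1626)/(59*(-2) - 3941) = 5508/(-118 - 3941) = 5508/(-4059) = 5508*(-1/4059) = -612/451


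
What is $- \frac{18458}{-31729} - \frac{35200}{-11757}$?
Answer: $\frac{1333871506}{373037853} \approx 3.5757$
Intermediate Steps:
$- \frac{18458}{-31729} - \frac{35200}{-11757} = \left(-18458\right) \left(- \frac{1}{31729}\right) - - \frac{35200}{11757} = \frac{18458}{31729} + \frac{35200}{11757} = \frac{1333871506}{373037853}$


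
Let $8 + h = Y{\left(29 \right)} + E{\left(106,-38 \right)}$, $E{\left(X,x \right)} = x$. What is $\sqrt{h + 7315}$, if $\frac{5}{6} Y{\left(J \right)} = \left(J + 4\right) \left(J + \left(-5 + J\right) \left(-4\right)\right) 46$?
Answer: $\frac{i \sqrt{2869455}}{5} \approx 338.79 i$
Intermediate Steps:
$Y{\left(J \right)} = \frac{276 \left(4 + J\right) \left(20 - 3 J\right)}{5}$ ($Y{\left(J \right)} = \frac{6 \left(J + 4\right) \left(J + \left(-5 + J\right) \left(-4\right)\right) 46}{5} = \frac{6 \left(4 + J\right) \left(J - \left(-20 + 4 J\right)\right) 46}{5} = \frac{6 \left(4 + J\right) \left(20 - 3 J\right) 46}{5} = \frac{6 \cdot 46 \left(4 + J\right) \left(20 - 3 J\right)}{5} = \frac{276 \left(4 + J\right) \left(20 - 3 J\right)}{5}$)
$h = - \frac{610466}{5}$ ($h = -8 + \left(\left(4416 - \frac{828 \cdot 29^{2}}{5} + \frac{2208}{5} \cdot 29\right) - 38\right) = -8 + \left(\left(4416 - \frac{696348}{5} + \frac{64032}{5}\right) - 38\right) = -8 - \frac{610426}{5} = - \frac{610466}{5} \approx -1.2209 \cdot 10^{5}$)
$\sqrt{h + 7315} = \sqrt{- \frac{610466}{5} + 7315} = \sqrt{- \frac{573891}{5}} = \frac{i \sqrt{2869455}}{5}$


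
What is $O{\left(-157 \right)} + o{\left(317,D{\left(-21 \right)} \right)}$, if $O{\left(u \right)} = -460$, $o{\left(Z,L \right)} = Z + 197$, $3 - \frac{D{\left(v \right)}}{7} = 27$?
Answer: $54$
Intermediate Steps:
$D{\left(v \right)} = -168$ ($D{\left(v \right)} = 21 - 189 = -168$)
$o{\left(Z,L \right)} = 197 + Z$
$O{\left(-157 \right)} + o{\left(317,D{\left(-21 \right)} \right)} = -460 + \left(197 + 317\right) = -460 + 514 = 54$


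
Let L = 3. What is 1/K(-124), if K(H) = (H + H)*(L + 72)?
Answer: -1/18600 ≈ -5.3763e-5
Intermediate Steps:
K(H) = 150*H (K(H) = (H + H)*(3 + 72) = (2*H)*75 = 150*H)
1/K(-124) = 1/(150*(-124)) = 1/(-18600) = -1/18600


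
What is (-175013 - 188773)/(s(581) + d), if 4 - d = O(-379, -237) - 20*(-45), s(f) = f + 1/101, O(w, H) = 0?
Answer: 18371193/15907 ≈ 1154.9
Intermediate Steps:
s(f) = 1/101 + f (s(f) = f + 1/101 = 1/101 + f)
d = -896 (d = 4 - (0 - 20*(-45)) = 4 - (0 - 1*(-900)) = 4 - (0 + 900) = 4 - 1*900 = 4 - 900 = -896)
(-175013 - 188773)/(s(581) + d) = (-175013 - 188773)/((1/101 + 581) - 896) = -363786/(58682/101 - 896) = -363786/(-31814/101) = -363786*(-101/31814) = 18371193/15907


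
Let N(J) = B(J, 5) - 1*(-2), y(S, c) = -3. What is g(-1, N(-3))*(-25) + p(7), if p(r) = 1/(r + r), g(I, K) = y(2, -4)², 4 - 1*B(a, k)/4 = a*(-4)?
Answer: -3149/14 ≈ -224.93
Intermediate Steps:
B(a, k) = 16 + 16*a (B(a, k) = 16 - 4*a*(-4) = 16 - (-16)*a = 16 + 16*a)
N(J) = 18 + 16*J (N(J) = (16 + 16*J) - 1*(-2) = (16 + 16*J) + 2 = 18 + 16*J)
g(I, K) = 9 (g(I, K) = (-3)² = 9)
p(r) = 1/(2*r)
g(-1, N(-3))*(-25) + p(7) = 9*(-25) + (½)/7 = -225 + (½)*(⅐) = -225 + 1/14 = -3149/14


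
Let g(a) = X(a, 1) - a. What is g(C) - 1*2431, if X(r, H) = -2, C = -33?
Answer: -2400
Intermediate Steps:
g(a) = -2 - a
g(C) - 1*2431 = (-2 - 1*(-33)) - 1*2431 = (-2 + 33) - 2431 = 31 - 2431 = -2400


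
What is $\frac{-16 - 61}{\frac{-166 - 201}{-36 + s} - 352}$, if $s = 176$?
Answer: $\frac{10780}{49647} \approx 0.21713$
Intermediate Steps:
$\frac{-16 - 61}{\frac{-166 - 201}{-36 + s} - 352} = \frac{-16 - 61}{\frac{-166 - 201}{-36 + 176} - 352} = \frac{-16 - 61}{- \frac{367}{140} - 352} = \frac{-16 - 61}{\left(-367\right) \frac{1}{140} - 352} = - \frac{77}{- \frac{367}{140} - 352} = - \frac{77}{- \frac{49647}{140}} = \left(-77\right) \left(- \frac{140}{49647}\right) = \frac{10780}{49647}$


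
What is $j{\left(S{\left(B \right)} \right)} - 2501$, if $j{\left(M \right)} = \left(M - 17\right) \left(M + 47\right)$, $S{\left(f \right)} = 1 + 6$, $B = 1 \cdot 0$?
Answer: $-3041$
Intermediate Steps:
$B = 0$
$S{\left(f \right)} = 7$
$j{\left(M \right)} = \left(-17 + M\right) \left(47 + M\right)$
$j{\left(S{\left(B \right)} \right)} - 2501 = \left(-799 + 7^{2} + 30 \cdot 7\right) - 2501 = \left(-799 + 49 + 210\right) - 2501 = -540 - 2501 = -3041$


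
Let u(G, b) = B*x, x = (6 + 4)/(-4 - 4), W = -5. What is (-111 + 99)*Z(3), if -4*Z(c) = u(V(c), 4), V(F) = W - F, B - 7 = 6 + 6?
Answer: -285/4 ≈ -71.250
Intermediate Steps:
x = -5/4 (x = 10/(-8) = 10*(-1/8) = -5/4 ≈ -1.2500)
B = 19 (B = 7 + (6 + 6) = 7 + 12 = 19)
V(F) = -5 - F
u(G, b) = -95/4 (u(G, b) = 19*(-5/4) = -95/4)
Z(c) = 95/16 (Z(c) = -1/4*(-95/4) = 95/16)
(-111 + 99)*Z(3) = (-111 + 99)*(95/16) = -12*95/16 = -285/4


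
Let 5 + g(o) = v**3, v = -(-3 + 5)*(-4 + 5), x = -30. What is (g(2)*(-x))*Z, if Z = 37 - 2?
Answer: -13650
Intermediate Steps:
Z = 35
v = -2 ≈ -2.0000
g(o) = -13 (g(o) = -5 + (-2)**3 = -5 - 8 = -13)
(g(2)*(-x))*Z = -(-13)*(-30)*35 = -13*30*35 = -390*35 = -13650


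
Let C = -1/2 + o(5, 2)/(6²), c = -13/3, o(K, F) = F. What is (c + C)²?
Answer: 1849/81 ≈ 22.827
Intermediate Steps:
c = -13/3 (c = -13*⅓ = -13/3 ≈ -4.3333)
C = -4/9 (C = -1/2 + 2/(6²) = -1*½ + 2/36 = -½ + 2*(1/36) = -½ + 1/18 = -4/9 ≈ -0.44444)
(c + C)² = (-13/3 - 4/9)² = (-43/9)² = 1849/81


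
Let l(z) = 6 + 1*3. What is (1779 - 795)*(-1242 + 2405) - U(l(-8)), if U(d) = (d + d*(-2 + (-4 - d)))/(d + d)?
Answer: 1144399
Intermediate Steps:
l(z) = 9 (l(z) = 6 + 3 = 9)
U(d) = (d + d*(-6 - d))/(2*d) (U(d) = (d + d*(-6 - d))/((2*d)) = (d + d*(-6 - d))*(1/(2*d)) = (d + d*(-6 - d))/(2*d))
(1779 - 795)*(-1242 + 2405) - U(l(-8)) = (1779 - 795)*(-1242 + 2405) - (-5/2 - ½*9) = 984*1163 - (-5/2 - 9/2) = 1144392 - 1*(-7) = 1144392 + 7 = 1144399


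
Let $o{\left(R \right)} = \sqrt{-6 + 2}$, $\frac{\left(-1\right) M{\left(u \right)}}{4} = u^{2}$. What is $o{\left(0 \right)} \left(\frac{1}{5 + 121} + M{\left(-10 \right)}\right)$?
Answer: $- \frac{50399 i}{63} \approx - 799.98 i$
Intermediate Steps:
$M{\left(u \right)} = - 4 u^{2}$
$o{\left(R \right)} = 2 i$ ($o{\left(R \right)} = \sqrt{-4} = 2 i$)
$o{\left(0 \right)} \left(\frac{1}{5 + 121} + M{\left(-10 \right)}\right) = 2 i \left(\frac{1}{5 + 121} - 4 \left(-10\right)^{2}\right) = 2 i \left(\frac{1}{126} - 400\right) = 2 i \left(- \frac{50399}{126}\right) = - \frac{50399 i}{63}$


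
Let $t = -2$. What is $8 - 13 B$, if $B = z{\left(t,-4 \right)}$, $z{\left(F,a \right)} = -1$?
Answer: $21$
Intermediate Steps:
$B = -1$
$8 - 13 B = 8 - -13 = 8 + 13 = 21$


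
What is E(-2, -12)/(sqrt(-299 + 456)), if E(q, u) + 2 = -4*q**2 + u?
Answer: -30*sqrt(157)/157 ≈ -2.3943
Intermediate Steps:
E(q, u) = -2 + u - 4*q**2 (E(q, u) = -2 + (-4*q**2 + u) = -2 + (u - 4*q**2) = -2 + u - 4*q**2)
E(-2, -12)/(sqrt(-299 + 456)) = (-2 - 12 - 4*(-2)**2)/(sqrt(-299 + 456)) = (-2 - 12 - 4*4)/(sqrt(157)) = (-2 - 12 - 16)*(sqrt(157)/157) = -30*sqrt(157)/157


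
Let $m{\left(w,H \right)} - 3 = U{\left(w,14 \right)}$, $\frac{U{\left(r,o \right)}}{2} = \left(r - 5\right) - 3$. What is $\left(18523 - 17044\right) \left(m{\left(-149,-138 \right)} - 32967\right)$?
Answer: $-49218162$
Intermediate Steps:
$U{\left(r,o \right)} = -16 + 2 r$ ($U{\left(r,o \right)} = 2 \left(\left(r - 5\right) - 3\right) = 2 \left(\left(-5 + r\right) - 3\right) = 2 \left(-8 + r\right) = -16 + 2 r$)
$m{\left(w,H \right)} = -13 + 2 w$ ($m{\left(w,H \right)} = 3 + \left(-16 + 2 w\right) = -13 + 2 w$)
$\left(18523 - 17044\right) \left(m{\left(-149,-138 \right)} - 32967\right) = \left(18523 - 17044\right) \left(\left(-13 + 2 \left(-149\right)\right) - 32967\right) = \left(18523 - 17044\right) \left(\left(-13 - 298\right) - 32967\right) = \left(18523 - 17044\right) \left(-311 - 32967\right) = 1479 \left(-33278\right) = -49218162$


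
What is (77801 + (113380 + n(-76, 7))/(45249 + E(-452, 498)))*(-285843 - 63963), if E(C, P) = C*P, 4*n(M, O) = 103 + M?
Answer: -3263028394302541/119898 ≈ -2.7215e+10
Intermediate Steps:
n(M, O) = 103/4 + M/4 (n(M, O) = (103 + M)/4 = 103/4 + M/4)
(77801 + (113380 + n(-76, 7))/(45249 + E(-452, 498)))*(-285843 - 63963) = (77801 + (113380 + (103/4 + (¼)*(-76)))/(45249 - 452*498))*(-285843 - 63963) = (77801 + (113380 + (103/4 - 19))/(45249 - 225096))*(-349806) = (77801 + (113380 + 27/4)/(-179847))*(-349806) = (77801 + (453547/4)*(-1/179847))*(-349806) = (77801 - 453547/719388)*(-349806) = (55968652241/719388)*(-349806) = -3263028394302541/119898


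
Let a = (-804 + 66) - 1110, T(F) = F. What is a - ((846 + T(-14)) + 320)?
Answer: -3000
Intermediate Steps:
a = -1848 (a = -738 - 1110 = -1848)
a - ((846 + T(-14)) + 320) = -1848 - ((846 - 14) + 320) = -1848 - (832 + 320) = -1848 - 1*1152 = -1848 - 1152 = -3000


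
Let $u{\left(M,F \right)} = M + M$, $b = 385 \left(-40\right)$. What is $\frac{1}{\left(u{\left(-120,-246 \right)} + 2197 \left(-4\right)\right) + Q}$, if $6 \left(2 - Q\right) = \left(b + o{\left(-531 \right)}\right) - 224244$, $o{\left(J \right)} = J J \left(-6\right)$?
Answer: $\frac{3}{938627} \approx 3.1962 \cdot 10^{-6}$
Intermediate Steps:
$b = -15400$
$o{\left(J \right)} = - 6 J^{2}$ ($o{\left(J \right)} = J^{2} \left(-6\right) = - 6 J^{2}$)
$u{\left(M,F \right)} = 2 M$
$Q = \frac{965711}{3}$ ($Q = 2 - \frac{\left(-15400 - 6 \left(-531\right)^{2}\right) - 224244}{6} = 2 - \frac{\left(-15400 - 1691766\right) - 224244}{6} = 2 - \frac{-1707166 - 224244}{6} = 2 - - \frac{965705}{3} = 2 + \frac{965705}{3} = \frac{965711}{3} \approx 3.219 \cdot 10^{5}$)
$\frac{1}{\left(u{\left(-120,-246 \right)} + 2197 \left(-4\right)\right) + Q} = \frac{1}{\left(2 \left(-120\right) + 2197 \left(-4\right)\right) + \frac{965711}{3}} = \frac{1}{\left(-240 - 8788\right) + \frac{965711}{3}} = \frac{1}{-9028 + \frac{965711}{3}} = \frac{1}{\frac{938627}{3}} = \frac{3}{938627}$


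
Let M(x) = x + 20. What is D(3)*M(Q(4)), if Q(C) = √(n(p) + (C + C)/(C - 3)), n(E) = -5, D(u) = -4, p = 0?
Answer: -80 - 4*√3 ≈ -86.928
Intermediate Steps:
Q(C) = √(-5 + 2*C/(-3 + C)) (Q(C) = √(-5 + (C + C)/(C - 3)) = √(-5 + (2*C)/(-3 + C)) = √(-5 + 2*C/(-3 + C)))
M(x) = 20 + x
D(3)*M(Q(4)) = -4*(20 + √3*√((5 - 1*4)/(-3 + 4))) = -4*(20 + √3*√((5 - 4)/1)) = -4*(20 + √3*√(1*1)) = -4*(20 + √3*√1) = -4*(20 + √3*1) = -4*(20 + √3) = -80 - 4*√3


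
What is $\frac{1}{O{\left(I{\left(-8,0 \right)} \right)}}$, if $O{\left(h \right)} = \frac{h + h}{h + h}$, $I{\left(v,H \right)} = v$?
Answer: $1$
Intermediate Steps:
$O{\left(h \right)} = 1$ ($O{\left(h \right)} = \frac{2 h}{2 h} = 2 h \frac{1}{2 h} = 1$)
$\frac{1}{O{\left(I{\left(-8,0 \right)} \right)}} = 1^{-1} = 1$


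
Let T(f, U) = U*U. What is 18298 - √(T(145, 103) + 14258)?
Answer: 18298 - 9*√307 ≈ 18140.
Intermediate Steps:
T(f, U) = U²
18298 - √(T(145, 103) + 14258) = 18298 - √(103² + 14258) = 18298 - √(10609 + 14258) = 18298 - √24867 = 18298 - 9*√307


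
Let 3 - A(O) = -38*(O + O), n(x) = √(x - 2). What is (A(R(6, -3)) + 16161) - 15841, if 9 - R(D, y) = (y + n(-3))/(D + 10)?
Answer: 4085/4 - 19*I*√5/4 ≈ 1021.3 - 10.621*I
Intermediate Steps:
n(x) = √(-2 + x)
R(D, y) = 9 - (y + I*√5)/(10 + D) (R(D, y) = 9 - (y + √(-2 - 3))/(D + 10) = 9 - (y + √(-5))/(10 + D) = 9 - (y + I*√5)/(10 + D))
A(O) = 3 + 76*O (A(O) = 3 - (-38)*(O + O) = 3 - (-38)*2*O = 3 - (-76)*O = 3 + 76*O)
(A(R(6, -3)) + 16161) - 15841 = ((3 + 76*((90 - 1*(-3) + 9*6 - I*√5)/(10 + 6))) + 16161) - 15841 = ((3 + 76*((90 + 3 + 54 - I*√5)/16)) + 16161) - 15841 = ((3 + 76*((147 - I*√5)/16)) + 16161) - 15841 = ((3 + 76*(147/16 - I*√5/16)) + 16161) - 15841 = ((3 + (2793/4 - 19*I*√5/4)) + 16161) - 15841 = ((2805/4 - 19*I*√5/4) + 16161) - 15841 = (67449/4 - 19*I*√5/4) - 15841 = 4085/4 - 19*I*√5/4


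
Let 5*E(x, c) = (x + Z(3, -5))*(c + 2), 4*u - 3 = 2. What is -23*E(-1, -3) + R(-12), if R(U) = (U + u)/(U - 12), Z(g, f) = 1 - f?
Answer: 2251/96 ≈ 23.448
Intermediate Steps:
u = 5/4 (u = ¾ + (¼)*2 = ¾ + ½ = 5/4 ≈ 1.2500)
E(x, c) = (2 + c)*(6 + x)/5 (E(x, c) = ((x + (1 - 1*(-5)))*(c + 2))/5 = ((x + (1 + 5))*(2 + c))/5 = ((x + 6)*(2 + c))/5 = ((6 + x)*(2 + c))/5 = ((2 + c)*(6 + x))/5 = (2 + c)*(6 + x)/5)
R(U) = (5/4 + U)/(-12 + U) (R(U) = (U + 5/4)/(U - 12) = (5/4 + U)/(-12 + U))
-23*E(-1, -3) + R(-12) = -23*(12/5 + (⅖)*(-1) + (6/5)*(-3) + (⅕)*(-3)*(-1)) + (5/4 - 12)/(-12 - 12) = -23*(12/5 - ⅖ - 18/5 + ⅗) - 43/4/(-24) = -23*(-1) - 1/24*(-43/4) = 23 + 43/96 = 2251/96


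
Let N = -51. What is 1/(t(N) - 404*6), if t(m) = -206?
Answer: -1/2630 ≈ -0.00038023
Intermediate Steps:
1/(t(N) - 404*6) = 1/(-206 - 404*6) = 1/(-206 - 2424) = 1/(-2630) = -1/2630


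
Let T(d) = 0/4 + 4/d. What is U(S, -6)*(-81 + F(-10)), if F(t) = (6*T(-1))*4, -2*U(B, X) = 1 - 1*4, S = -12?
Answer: -531/2 ≈ -265.50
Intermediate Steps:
T(d) = 4/d (T(d) = 0*(¼) + 4/d = 0 + 4/d = 4/d)
U(B, X) = 3/2 (U(B, X) = -(1 - 1*4)/2 = -(1 - 4)/2 = -½*(-3) = 3/2)
F(t) = -96 (F(t) = (6*(4/(-1)))*4 = (6*(4*(-1)))*4 = (6*(-4))*4 = -24*4 = -96)
U(S, -6)*(-81 + F(-10)) = 3*(-81 - 96)/2 = (3/2)*(-177) = -531/2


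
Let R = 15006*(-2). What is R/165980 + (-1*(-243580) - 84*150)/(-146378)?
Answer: -5341394617/3036977555 ≈ -1.7588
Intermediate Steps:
R = -30012
R/165980 + (-1*(-243580) - 84*150)/(-146378) = -30012/165980 + (-1*(-243580) - 84*150)/(-146378) = -30012*1/165980 + (243580 - 1*12600)*(-1/146378) = -7503/41495 + (243580 - 12600)*(-1/146378) = -7503/41495 + 230980*(-1/146378) = -7503/41495 - 115490/73189 = -5341394617/3036977555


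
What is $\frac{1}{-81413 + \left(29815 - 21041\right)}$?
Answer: $- \frac{1}{72639} \approx -1.3767 \cdot 10^{-5}$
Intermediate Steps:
$\frac{1}{-81413 + \left(29815 - 21041\right)} = \frac{1}{-81413 + 8774} = \frac{1}{-72639} = - \frac{1}{72639}$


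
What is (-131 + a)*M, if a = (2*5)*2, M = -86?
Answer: 9546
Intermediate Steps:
a = 20 (a = 10*2 = 20)
(-131 + a)*M = (-131 + 20)*(-86) = -111*(-86) = 9546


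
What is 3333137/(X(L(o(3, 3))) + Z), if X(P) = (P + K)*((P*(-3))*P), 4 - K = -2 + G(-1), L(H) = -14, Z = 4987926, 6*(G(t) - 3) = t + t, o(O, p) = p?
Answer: 3333137/4994198 ≈ 0.66740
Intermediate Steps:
G(t) = 3 + t/3 (G(t) = 3 + (t + t)/6 = 3 + (2*t)/6 = 3 + t/3)
K = 10/3 (K = 4 - (-2 + (3 + (1/3)*(-1))) = 4 - (-2 + (3 - 1/3)) = 4 - (-2 + 8/3) = 4 - 1*2/3 = 4 - 2/3 = 10/3 ≈ 3.3333)
X(P) = -3*P**2*(10/3 + P) (X(P) = (P + 10/3)*((P*(-3))*P) = (10/3 + P)*((-3*P)*P) = (10/3 + P)*(-3*P**2) = -3*P**2*(10/3 + P))
3333137/(X(L(o(3, 3))) + Z) = 3333137/((-14)**2*(-10 - 3*(-14)) + 4987926) = 3333137/(196*(-10 + 42) + 4987926) = 3333137/(196*32 + 4987926) = 3333137/(6272 + 4987926) = 3333137/4994198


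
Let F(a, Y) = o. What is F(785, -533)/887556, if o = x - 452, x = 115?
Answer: -337/887556 ≈ -0.00037969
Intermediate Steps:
o = -337 (o = 115 - 452 = -337)
F(a, Y) = -337
F(785, -533)/887556 = -337/887556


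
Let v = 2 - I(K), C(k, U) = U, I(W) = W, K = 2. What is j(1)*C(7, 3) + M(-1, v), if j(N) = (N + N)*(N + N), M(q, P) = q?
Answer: 11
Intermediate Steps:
v = 0 (v = 2 - 1*2 = 2 - 2 = 0)
j(N) = 4*N**2 (j(N) = (2*N)*(2*N) = 4*N**2)
j(1)*C(7, 3) + M(-1, v) = (4*1**2)*3 - 1 = (4*1)*3 - 1 = 4*3 - 1 = 12 - 1 = 11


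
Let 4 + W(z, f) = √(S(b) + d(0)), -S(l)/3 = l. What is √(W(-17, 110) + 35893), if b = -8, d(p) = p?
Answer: √(35889 + 2*√6) ≈ 189.46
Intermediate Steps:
S(l) = -3*l
W(z, f) = -4 + 2*√6 (W(z, f) = -4 + √(-3*(-8) + 0) = -4 + √(24 + 0) = -4 + √24 = -4 + 2*√6)
√(W(-17, 110) + 35893) = √((-4 + 2*√6) + 35893) = √(35889 + 2*√6)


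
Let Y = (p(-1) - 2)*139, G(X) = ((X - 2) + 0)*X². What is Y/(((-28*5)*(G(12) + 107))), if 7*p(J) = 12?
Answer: 139/758030 ≈ 0.00018337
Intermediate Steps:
p(J) = 12/7 (p(J) = (⅐)*12 = 12/7)
G(X) = X²*(-2 + X) (G(X) = ((-2 + X) + 0)*X² = (-2 + X)*X² = X²*(-2 + X))
Y = -278/7 (Y = (12/7 - 2)*139 = -2/7*139 = -278/7 ≈ -39.714)
Y/(((-28*5)*(G(12) + 107))) = -278*(-1/(140*(12²*(-2 + 12) + 107)))/7 = -278*(-1/(140*(144*10 + 107)))/7 = -278*(-1/(140*(1440 + 107)))/7 = -278/(7*((-140*1547))) = -278/7/(-216580) = -278/7*(-1/216580) = 139/758030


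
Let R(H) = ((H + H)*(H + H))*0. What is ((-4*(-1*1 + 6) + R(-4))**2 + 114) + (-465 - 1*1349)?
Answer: -1300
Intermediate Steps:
R(H) = 0 (R(H) = ((2*H)*(2*H))*0 = (4*H**2)*0 = 0)
((-4*(-1*1 + 6) + R(-4))**2 + 114) + (-465 - 1*1349) = ((-4*(-1*1 + 6) + 0)**2 + 114) + (-465 - 1*1349) = ((-4*(-1 + 6) + 0)**2 + 114) + (-465 - 1349) = ((-4*5 + 0)**2 + 114) - 1814 = ((-20 + 0)**2 + 114) - 1814 = ((-20)**2 + 114) - 1814 = (400 + 114) - 1814 = 514 - 1814 = -1300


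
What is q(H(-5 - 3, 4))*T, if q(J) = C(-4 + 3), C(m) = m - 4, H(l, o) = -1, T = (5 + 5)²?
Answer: -500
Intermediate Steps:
T = 100 (T = 10² = 100)
C(m) = -4 + m
q(J) = -5 (q(J) = -4 + (-4 + 3) = -4 - 1 = -5)
q(H(-5 - 3, 4))*T = -5*100 = -500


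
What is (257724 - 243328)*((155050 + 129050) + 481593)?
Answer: 11022916428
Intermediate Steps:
(257724 - 243328)*((155050 + 129050) + 481593) = 14396*(284100 + 481593) = 14396*765693 = 11022916428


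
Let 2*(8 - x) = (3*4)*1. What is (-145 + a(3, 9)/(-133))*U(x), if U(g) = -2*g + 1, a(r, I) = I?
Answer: 57882/133 ≈ 435.20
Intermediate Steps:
x = 2 (x = 8 - 3*4/2 = 8 - 6 = 2)
U(g) = 1 - 2*g
(-145 + a(3, 9)/(-133))*U(x) = (-145 + 9/(-133))*(1 - 2*2) = (-145 + 9*(-1/133))*(1 - 4) = (-145 - 9/133)*(-3) = -19294/133*(-3) = 57882/133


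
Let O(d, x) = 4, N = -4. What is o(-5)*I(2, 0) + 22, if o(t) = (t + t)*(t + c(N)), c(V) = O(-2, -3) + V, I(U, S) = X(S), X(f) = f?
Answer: 22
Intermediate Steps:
I(U, S) = S
c(V) = 4 + V
o(t) = 2*t**2 (o(t) = (t + t)*(t + (4 - 4)) = (2*t)*(t + 0) = (2*t)*t = 2*t**2)
o(-5)*I(2, 0) + 22 = (2*(-5)**2)*0 + 22 = (2*25)*0 + 22 = 50*0 + 22 = 0 + 22 = 22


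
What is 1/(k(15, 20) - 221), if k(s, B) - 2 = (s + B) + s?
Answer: -1/169 ≈ -0.0059172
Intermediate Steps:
k(s, B) = 2 + B + 2*s (k(s, B) = 2 + ((s + B) + s) = 2 + ((B + s) + s) = 2 + (B + 2*s) = 2 + B + 2*s)
1/(k(15, 20) - 221) = 1/((2 + 20 + 2*15) - 221) = 1/((2 + 20 + 30) - 221) = 1/(52 - 221) = 1/(-169) = -1/169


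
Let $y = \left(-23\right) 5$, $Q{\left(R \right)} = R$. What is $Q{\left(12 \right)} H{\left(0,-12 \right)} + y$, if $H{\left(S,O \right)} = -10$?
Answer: $-235$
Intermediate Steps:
$y = -115$
$Q{\left(12 \right)} H{\left(0,-12 \right)} + y = 12 \left(-10\right) - 115 = -120 - 115 = -235$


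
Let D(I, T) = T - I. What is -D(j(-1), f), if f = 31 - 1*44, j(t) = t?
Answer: 12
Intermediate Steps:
f = -13 (f = 31 - 44 = -13)
-D(j(-1), f) = -(-13 - 1*(-1)) = -(-13 + 1) = -1*(-12) = 12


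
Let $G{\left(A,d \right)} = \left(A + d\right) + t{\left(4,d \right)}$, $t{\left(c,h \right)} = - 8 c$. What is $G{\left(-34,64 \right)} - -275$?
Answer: $273$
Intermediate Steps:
$G{\left(A,d \right)} = -32 + A + d$ ($G{\left(A,d \right)} = \left(A + d\right) - 32 = -32 + A + d$)
$G{\left(-34,64 \right)} - -275 = \left(-32 - 34 + 64\right) - -275 = -2 + 275 = 273$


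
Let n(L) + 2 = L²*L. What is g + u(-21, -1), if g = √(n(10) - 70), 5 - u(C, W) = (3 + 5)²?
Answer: -59 + 4*√58 ≈ -28.537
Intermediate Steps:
u(C, W) = -59 (u(C, W) = 5 - (3 + 5)² = 5 - 1*8² = 5 - 1*64 = 5 - 64 = -59)
n(L) = -2 + L³ (n(L) = -2 + L²*L = -2 + L³)
g = 4*√58 (g = √((-2 + 10³) - 70) = √((-2 + 1000) - 70) = √(998 - 70) = √928 = 4*√58 ≈ 30.463)
g + u(-21, -1) = 4*√58 - 59 = -59 + 4*√58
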